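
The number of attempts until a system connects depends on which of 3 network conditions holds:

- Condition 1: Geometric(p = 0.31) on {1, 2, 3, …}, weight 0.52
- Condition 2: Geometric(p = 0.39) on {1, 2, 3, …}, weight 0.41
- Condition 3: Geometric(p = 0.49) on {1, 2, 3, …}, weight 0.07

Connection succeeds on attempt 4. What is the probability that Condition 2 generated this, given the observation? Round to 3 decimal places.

By Bayes' theorem, P(k | x) = P(Z=k) f_k(x) / Σ_j P(Z=j) f_j(x).
Component likelihoods at x = 4:
  L_1 = 0.31·(1−0.31)^3 = 0.31·0.328509 = 0.101838
  L_2 = 0.39·(1−0.39)^3 = 0.39·0.226981 = 0.0885226
  L_3 = 0.49·(1−0.49)^3 = 0.49·0.132651 = 0.064999
Prior × likelihood for each component:
  P(Z=1)·L_1 = 0.52 × 0.101838 = 0.0529557
  P(Z=2)·L_2 = 0.41 × 0.0885226 = 0.0362943
  P(Z=3)·L_3 = 0.07 × 0.064999 = 0.00454993
Sum: 0.0529557 + 0.0362943 + 0.00454993 = 0.0937998
P(Condition 2 | data) = 0.0362943 / 0.0937998 ≈ 0.387

0.387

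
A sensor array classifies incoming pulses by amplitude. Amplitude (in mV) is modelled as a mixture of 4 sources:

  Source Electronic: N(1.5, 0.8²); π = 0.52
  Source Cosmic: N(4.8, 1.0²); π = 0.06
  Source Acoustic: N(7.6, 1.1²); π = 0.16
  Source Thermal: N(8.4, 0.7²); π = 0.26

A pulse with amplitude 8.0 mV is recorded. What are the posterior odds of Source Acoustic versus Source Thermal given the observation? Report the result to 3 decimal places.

Since P(k|x) ∝ π_k f_k(x), the posterior odds are π_i f_i(x) / (π_j f_j(x)).
Evaluate each component's likelihood at the observed value:
  f_Electronic = 2.3052e-15
  f_Cosmic = 0.00238409
  f_Acoustic = 0.339472
  f_Thermal = 0.484068
0.0543155 / 0.125858 ≈ 0.432

0.432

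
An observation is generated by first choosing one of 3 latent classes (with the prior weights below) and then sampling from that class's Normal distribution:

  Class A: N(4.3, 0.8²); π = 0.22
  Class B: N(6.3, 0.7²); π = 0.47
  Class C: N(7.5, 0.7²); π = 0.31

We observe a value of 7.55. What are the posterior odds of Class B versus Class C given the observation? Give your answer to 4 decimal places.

Only the two components matter; the odds are (P(Z=i) f_i(x)) / (P(Z=j) f_j(x)).
Component likelihoods at x = 7.55:
  L_A = (1/(0.8·√(2π)))·exp(−(7.55−4.3)²/(2·0.8²)) = 0.498678·exp(-8.25195) = 0.00013003
  L_B = (1/(0.7·√(2π)))·exp(−(7.55−6.3)²/(2·0.7²)) = 0.569918·exp(-1.59439) = 0.115712
  L_C = (1/(0.7·√(2π)))·exp(−(7.55−7.5)²/(2·0.7²)) = 0.569918·exp(-0.00255) = 0.568466
Odds = (0.47/0.31) × (0.115712/0.568466) = 1.51613 × 0.203551 ≈ 0.3086

0.3086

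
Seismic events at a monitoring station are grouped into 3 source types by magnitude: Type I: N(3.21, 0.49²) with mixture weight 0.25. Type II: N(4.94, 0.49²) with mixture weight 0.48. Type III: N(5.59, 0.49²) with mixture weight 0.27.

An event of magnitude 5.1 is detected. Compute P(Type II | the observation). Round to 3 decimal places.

0.735

P(component k | x) = P(Z=k)·f_k(x) / marginal(x), where marginal(x) = Σ_j P(Z=j)·f_j(x).
Evaluate each component's likelihood at the observed value:
  L_I = 0.000478735
  L_II = 0.7719
  L_III = 0.493818
Prior × likelihood for each component:
  P(Z=I)·L_I = 0.25 × 0.000478735 = 0.000119684
  P(Z=II)·L_II = 0.48 × 0.7719 = 0.370512
  P(Z=III)·L_III = 0.27 × 0.493818 = 0.133331
Normaliser: 0.000119684 + 0.370512 + 0.133331 = 0.503963
Responsibility of Type II: 0.370512 / 0.503963 ≈ 0.735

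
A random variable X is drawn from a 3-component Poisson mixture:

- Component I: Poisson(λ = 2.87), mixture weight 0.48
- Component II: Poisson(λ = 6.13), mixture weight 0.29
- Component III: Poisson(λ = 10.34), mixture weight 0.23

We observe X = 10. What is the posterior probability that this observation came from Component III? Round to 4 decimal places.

0.6824

Posterior ∝ prior × likelihood, so P(k | x) ∝ w_k f_k(x); normalise over all components.
Poisson probabilities:
  L_I = 0.000592421
  L_II = 0.0449383
  L_III = 0.124405
Multiply by the mixture weights:
  w_I·L_I = 0.48 × 0.000592421 = 0.000284362
  w_II·L_II = 0.29 × 0.0449383 = 0.0130321
  w_III·L_III = 0.23 × 0.124405 = 0.0286131
Sum: 0.000284362 + 0.0130321 + 0.0286131 = 0.0419296
So the posterior for Component III is 0.0286131 / 0.0419296 ≈ 0.6824.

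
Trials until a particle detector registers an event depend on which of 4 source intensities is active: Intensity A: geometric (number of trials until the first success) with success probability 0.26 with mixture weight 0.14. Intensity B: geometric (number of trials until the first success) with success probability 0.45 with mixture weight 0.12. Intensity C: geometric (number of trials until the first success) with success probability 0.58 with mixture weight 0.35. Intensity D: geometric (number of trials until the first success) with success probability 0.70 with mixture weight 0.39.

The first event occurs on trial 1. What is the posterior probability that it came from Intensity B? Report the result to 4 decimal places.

P(component k | x) = π_k·f_k(x) / marginal(x), where marginal(x) = Σ_j π_j·f_j(x).
Geometric probabilities:
  p_A = 0.26
  p_B = 0.45
  p_C = 0.58
  p_D = 0.7
Weight by the priors:
  π_A·p_A = 0.14 × 0.26 = 0.0364
  π_B·p_B = 0.12 × 0.45 = 0.054
  π_C·p_C = 0.35 × 0.58 = 0.203
  π_D·p_D = 0.39 × 0.7 = 0.273
Denominator: 0.0364 + 0.054 + 0.203 + 0.273 = 0.5664
P(Intensity B | the observation) ≈ 0.0953

0.0953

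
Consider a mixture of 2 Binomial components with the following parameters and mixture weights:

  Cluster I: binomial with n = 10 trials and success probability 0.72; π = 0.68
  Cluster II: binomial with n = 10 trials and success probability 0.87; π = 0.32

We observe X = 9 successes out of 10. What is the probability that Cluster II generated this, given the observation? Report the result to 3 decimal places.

0.545

Posterior ∝ prior × likelihood, so P(k | x) ∝ π_k f_k(x); normalise over all components.
Binomial probabilities:
  f_I = C(10,9)·0.72^9·0.28^1 = 10·0.0519987·0.28 = 0.145596
  f_II = C(10,9)·0.87^9·0.13^1 = 10·0.285544·0.13 = 0.371207
Multiply by the mixture weights:
  π_I·f_I = 0.68 × 0.145596 = 0.0990055
  π_II·f_II = 0.32 × 0.371207 = 0.118786
Sum: 0.0990055 + 0.118786 = 0.217792
P(Cluster II | 9 successes out of 10) ≈ 0.545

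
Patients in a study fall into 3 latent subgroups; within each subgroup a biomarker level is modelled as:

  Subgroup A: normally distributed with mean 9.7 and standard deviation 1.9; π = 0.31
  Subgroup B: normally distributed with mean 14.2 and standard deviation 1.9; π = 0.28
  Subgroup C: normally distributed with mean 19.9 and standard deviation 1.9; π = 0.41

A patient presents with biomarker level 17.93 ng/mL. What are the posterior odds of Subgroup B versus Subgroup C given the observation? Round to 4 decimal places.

0.1702

Since P(k|x) ∝ w_k f_k(x), the posterior odds are w_i f_i(x) / (w_j f_j(x)).
Evaluate each component's likelihood at the observed value:
  p_A = (1/(1.9·√(2π)))·exp(−(17.93−9.7)²/(2·1.9²)) = 0.209970·exp(-9.38129) = 1.76976e-05
  p_B = (1/(1.9·√(2π)))·exp(−(17.93−14.2)²/(2·1.9²)) = 0.209970·exp(-1.92699) = 0.0305684
  p_C = (1/(1.9·√(2π)))·exp(−(17.93−19.9)²/(2·1.9²)) = 0.209970·exp(-0.53752) = 0.122663
0.00855917 / 0.0502919 ≈ 0.1702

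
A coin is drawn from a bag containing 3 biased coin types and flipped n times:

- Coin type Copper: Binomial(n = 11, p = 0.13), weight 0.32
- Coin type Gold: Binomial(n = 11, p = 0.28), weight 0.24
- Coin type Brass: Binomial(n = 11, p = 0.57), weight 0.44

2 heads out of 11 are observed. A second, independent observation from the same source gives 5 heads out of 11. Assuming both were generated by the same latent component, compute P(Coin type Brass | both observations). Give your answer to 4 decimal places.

The responsibility of component k is w_k f_k(x) divided by Σ_j w_j f_j(x).
Since both observations come from the same component, the likelihood for component k is f_k(x₁)·f_k(x₂).
  L_Copper = [0.265413] × [0.00743831] = 0.00197423
  L_Gold = [0.224218] × [0.110771] = 0.024837
  L_Brass = [0.00898108] × [0.175722] = 0.00157818
Weight by the priors:
  w_Copper·L_Copper = 0.32 × 0.00197423 = 0.000631752
  w_Gold·L_Gold = 0.24 × 0.024837 = 0.00596087
  w_Brass·L_Brass = 0.44 × 0.00157818 = 0.000694398
Normaliser: 0.000631752 + 0.00596087 + 0.000694398 = 0.00728702
Responsibility of Coin type Brass: 0.000694398 / 0.00728702 ≈ 0.0953

0.0953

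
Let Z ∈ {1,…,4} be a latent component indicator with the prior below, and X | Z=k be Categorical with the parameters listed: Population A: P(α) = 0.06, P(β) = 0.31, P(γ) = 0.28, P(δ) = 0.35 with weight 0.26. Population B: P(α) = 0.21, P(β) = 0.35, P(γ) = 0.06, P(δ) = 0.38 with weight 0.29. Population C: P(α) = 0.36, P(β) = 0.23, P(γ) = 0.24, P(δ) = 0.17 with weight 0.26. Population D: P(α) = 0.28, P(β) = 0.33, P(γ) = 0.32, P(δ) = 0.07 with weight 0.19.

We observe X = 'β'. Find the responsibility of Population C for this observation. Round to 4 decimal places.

0.1963

By Bayes' theorem, P(k | x) = π_k f_k(x) / Σ_j π_j f_j(x).
Evaluate each component's likelihood at the observed value:
  p_A = 0.31
  p_B = 0.35
  p_C = 0.23
  p_D = 0.33
Weight by the priors:
  π_A·p_A = 0.26 × 0.31 = 0.0806
  π_B·p_B = 0.29 × 0.35 = 0.1015
  π_C·p_C = 0.26 × 0.23 = 0.0598
  π_D·p_D = 0.19 × 0.33 = 0.0627
Evidence: 0.0806 + 0.1015 + 0.0598 + 0.0627 = 0.3046
So the posterior for Population C is 0.0598 / 0.3046 ≈ 0.1963.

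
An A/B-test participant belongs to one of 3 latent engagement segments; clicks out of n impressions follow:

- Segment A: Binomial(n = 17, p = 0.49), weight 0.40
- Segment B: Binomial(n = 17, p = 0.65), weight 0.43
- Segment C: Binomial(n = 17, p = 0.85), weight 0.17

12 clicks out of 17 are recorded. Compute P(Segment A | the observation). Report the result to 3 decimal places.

0.153

P(component k | x) = π_k·f_k(x) / marginal(x), where marginal(x) = Σ_j π_j·f_j(x).
Component likelihoods at x = 12 clicks out of 17:
  p_A = 0.0409029
  p_B = 0.184863
  p_C = 0.0668396
Weight by the priors:
  π_A·p_A = 0.40 × 0.0409029 = 0.0163612
  π_B·p_B = 0.43 × 0.184863 = 0.0794912
  π_C·p_C = 0.17 × 0.0668396 = 0.0113627
Normaliser: 0.0163612 + 0.0794912 + 0.0113627 = 0.107215
P(Segment A | x) ≈ 0.153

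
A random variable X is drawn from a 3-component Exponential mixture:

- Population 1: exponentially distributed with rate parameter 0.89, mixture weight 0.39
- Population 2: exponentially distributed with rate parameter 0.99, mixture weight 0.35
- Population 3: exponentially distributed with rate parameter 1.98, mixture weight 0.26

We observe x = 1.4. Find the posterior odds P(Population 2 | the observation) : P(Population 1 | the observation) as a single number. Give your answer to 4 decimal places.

0.8679

The posterior odds equal the prior odds times the likelihood ratio: (π_i/π_j)·(f_i(x)/f_j(x)).
Exponential densities:
  L_1 = 0.89·e^(−0.89·1.4) = 0.89·e^(−1.2460) = 0.256011
  L_2 = 0.99·e^(−0.99·1.4) = 0.99·e^(−1.3860) = 0.247573
  L_3 = 1.98·e^(−1.98·1.4) = 1.98·e^(−2.7720) = 0.123823
Odds = (0.35/0.39) × (0.247573/0.256011) = 0.897436 × 0.967039 ≈ 0.8679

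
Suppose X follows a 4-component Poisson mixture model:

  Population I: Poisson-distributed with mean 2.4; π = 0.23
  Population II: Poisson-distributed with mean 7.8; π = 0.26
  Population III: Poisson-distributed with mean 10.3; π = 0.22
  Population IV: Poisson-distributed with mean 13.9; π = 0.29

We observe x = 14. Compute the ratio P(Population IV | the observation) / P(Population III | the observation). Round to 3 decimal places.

Only the two components matter; the odds are (w_i f_i(x)) / (w_j f_j(x)).
Component likelihoods at x = 14:
  L_I = e^(−2.4)·2.4^14/14! = 2.18898e-07
  L_II = e^(−7.8)·7.8^14/14! = 0.0145017
  L_III = e^(−10.3)·10.3^14/14! = 0.0583552
  L_IV = e^(−13.9)·13.9^14/14! = 0.105951
Odds = (0.29/0.22) × (0.105951/0.0583552) = 1.31818 × 1.81562 ≈ 2.393

2.393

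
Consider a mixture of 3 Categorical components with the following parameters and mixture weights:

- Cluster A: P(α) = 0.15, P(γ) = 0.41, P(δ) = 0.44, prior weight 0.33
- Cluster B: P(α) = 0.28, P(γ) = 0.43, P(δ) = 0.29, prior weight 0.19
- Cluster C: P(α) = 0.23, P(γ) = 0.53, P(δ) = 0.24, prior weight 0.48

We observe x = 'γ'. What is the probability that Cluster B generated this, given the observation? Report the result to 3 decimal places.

Posterior ∝ prior × likelihood, so P(k | x) ∝ P(Z=k) f_k(x); normalise over all components.
Evaluate each component's likelihood at the observed value:
  f_A = 0.41
  f_B = 0.43
  f_C = 0.53
Weight by the priors:
  P(Z=A)·f_A = 0.33 × 0.41 = 0.1353
  P(Z=B)·f_B = 0.19 × 0.43 = 0.0817
  P(Z=C)·f_C = 0.48 × 0.53 = 0.2544
Normaliser: 0.1353 + 0.0817 + 0.2544 = 0.4714
Responsibility of Cluster B: 0.0817 / 0.4714 ≈ 0.173

0.173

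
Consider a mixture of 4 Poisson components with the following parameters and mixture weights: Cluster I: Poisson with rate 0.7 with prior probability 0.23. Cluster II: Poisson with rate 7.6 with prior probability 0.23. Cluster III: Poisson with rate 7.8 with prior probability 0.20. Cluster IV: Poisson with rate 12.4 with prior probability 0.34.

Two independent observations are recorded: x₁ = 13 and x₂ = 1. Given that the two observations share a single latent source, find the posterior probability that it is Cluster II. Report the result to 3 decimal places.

By Bayes' theorem, P(k | x) = P(Z=k) f_k(x) / Σ_j P(Z=j) f_j(x).
Since both observations come from the same component, the likelihood for component k is f_k(x₁)·f_k(x₂).
  p_I = [7.72659e-13] × [0.34761] = 2.68584e-13
  p_II = [0.0226808] × [0.00380343] = 8.62648e-05
  p_III = [0.0260287] × [0.00319593] = 8.3186e-05
  p_IV = [0.10838] × [5.10705e-05] = 5.53503e-06
Unnormalised posteriors:
  P(Z=I)·p_I = 0.23 × 2.68584e-13 = 6.17743e-14
  P(Z=II)·p_II = 0.23 × 8.62648e-05 = 1.98409e-05
  P(Z=III)·p_III = 0.20 × 8.3186e-05 = 1.66372e-05
  P(Z=IV)·p_IV = 0.34 × 5.53503e-06 = 1.88191e-06
Denominator: 6.17743e-14 + 1.98409e-05 + 1.66372e-05 + 1.88191e-06 = 3.836e-05
Responsibility of Cluster II: 1.98409e-05 / 3.836e-05 ≈ 0.517

0.517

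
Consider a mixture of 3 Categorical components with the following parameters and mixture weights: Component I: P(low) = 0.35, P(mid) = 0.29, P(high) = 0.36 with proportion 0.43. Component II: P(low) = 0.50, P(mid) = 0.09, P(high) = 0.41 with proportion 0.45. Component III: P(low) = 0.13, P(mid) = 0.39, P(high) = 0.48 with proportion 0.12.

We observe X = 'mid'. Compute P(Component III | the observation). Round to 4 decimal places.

0.2208

Apply Bayes' rule: the posterior for each component is proportional to its prior times its likelihood at x.
Evaluate each component's likelihood at the observed value:
  f_I = 0.29
  f_II = 0.09
  f_III = 0.39
Multiply by the mixture weights:
  P(Z=I)·f_I = 0.43 × 0.29 = 0.1247
  P(Z=II)·f_II = 0.45 × 0.09 = 0.0405
  P(Z=III)·f_III = 0.12 × 0.39 = 0.0468
Normaliser: 0.1247 + 0.0405 + 0.0468 = 0.212
So the posterior for Component III is 0.0468 / 0.212 ≈ 0.2208.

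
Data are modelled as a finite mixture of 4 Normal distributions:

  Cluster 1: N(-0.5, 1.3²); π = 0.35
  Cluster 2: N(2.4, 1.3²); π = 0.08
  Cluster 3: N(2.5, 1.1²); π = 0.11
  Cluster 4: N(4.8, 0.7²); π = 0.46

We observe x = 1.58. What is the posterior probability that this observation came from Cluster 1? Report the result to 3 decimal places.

Posterior ∝ prior × likelihood, so P(k | x) ∝ π_k f_k(x); normalise over all components.
Component likelihoods at x = 1.58:
  f_1 = (1/(1.3·√(2π)))·exp(−(1.58−-0.5)²/(2·1.3²)) = 0.306879·exp(-1.28000) = 0.0853237
  f_2 = (1/(1.3·√(2π)))·exp(−(1.58−2.4)²/(2·1.3²)) = 0.306879·exp(-0.19893) = 0.251519
  f_3 = (1/(1.1·√(2π)))·exp(−(1.58−2.5)²/(2·1.1²)) = 0.362675·exp(-0.34975) = 0.255636
  f_4 = (1/(0.7·√(2π)))·exp(−(1.58−4.8)²/(2·0.7²)) = 0.569918·exp(-10.58000) = 1.44869e-05
Prior × likelihood for each component:
  π_1·f_1 = 0.35 × 0.0853237 = 0.0298633
  π_2·f_2 = 0.08 × 0.251519 = 0.0201215
  π_3·f_3 = 0.11 × 0.255636 = 0.02812
  π_4·f_4 = 0.46 × 1.44869e-05 = 6.66399e-06
Normaliser: 0.0298633 + 0.0201215 + 0.02812 + 6.66399e-06 = 0.0781114
Responsibility of Cluster 1: 0.0298633 / 0.0781114 ≈ 0.382

0.382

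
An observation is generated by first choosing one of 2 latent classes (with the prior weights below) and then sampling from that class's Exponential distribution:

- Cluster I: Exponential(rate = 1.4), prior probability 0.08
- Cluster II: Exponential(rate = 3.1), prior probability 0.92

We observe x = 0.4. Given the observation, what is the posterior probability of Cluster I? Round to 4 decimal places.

0.0719

Apply Bayes' rule: the posterior for each component is proportional to its prior times its likelihood at x.
Exponential densities:
  f_I = 1.4·e^(−1.4·0.4) = 1.4·e^(−0.5600) = 0.799693
  f_II = 3.1·e^(−3.1·0.4) = 3.1·e^(−1.2400) = 0.897091
Prior × likelihood for each component:
  P(Z=I)·f_I = 0.08 × 0.799693 = 0.0639754
  P(Z=II)·f_II = 0.92 × 0.897091 = 0.825324
Evidence: 0.0639754 + 0.825324 = 0.889299
So the posterior for Cluster I is 0.0639754 / 0.889299 ≈ 0.0719.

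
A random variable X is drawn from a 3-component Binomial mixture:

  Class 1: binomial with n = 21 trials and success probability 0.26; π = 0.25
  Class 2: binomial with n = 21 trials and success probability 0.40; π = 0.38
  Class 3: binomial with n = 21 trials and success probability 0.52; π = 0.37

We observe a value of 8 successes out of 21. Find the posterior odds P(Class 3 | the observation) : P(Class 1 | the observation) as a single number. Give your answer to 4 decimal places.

Since P(k|x) ∝ π_k f_k(x), the posterior odds are π_i f_i(x) / (π_j f_j(x)).
Component likelihoods at x = 8 successes out of 21:
  p_1 = 0.0847895
  p_2 = 0.174176
  p_3 = 0.0781099
Posterior odds = (π_3·p_3) / (π_1·p_1) = (0.37·0.0781099) / (0.25·0.0847895) = 0.0289007 / 0.0211974 ≈ 1.3634

1.3634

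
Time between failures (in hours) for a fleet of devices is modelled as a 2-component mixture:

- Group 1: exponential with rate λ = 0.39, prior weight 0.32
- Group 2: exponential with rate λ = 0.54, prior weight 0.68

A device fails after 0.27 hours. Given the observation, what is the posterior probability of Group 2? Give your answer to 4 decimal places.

0.7386

Apply Bayes' rule: the posterior for each component is proportional to its prior times its likelihood at x.
Exponential densities:
  p_1 = 0.351021
  p_2 = 0.466738
Unnormalised posteriors:
  P(Z=1)·p_1 = 0.32 × 0.351021 = 0.112327
  P(Z=2)·p_2 = 0.68 × 0.466738 = 0.317382
Marginal: 0.112327 + 0.317382 = 0.429709
P(Group 2 | 0.27 hours) ≈ 0.7386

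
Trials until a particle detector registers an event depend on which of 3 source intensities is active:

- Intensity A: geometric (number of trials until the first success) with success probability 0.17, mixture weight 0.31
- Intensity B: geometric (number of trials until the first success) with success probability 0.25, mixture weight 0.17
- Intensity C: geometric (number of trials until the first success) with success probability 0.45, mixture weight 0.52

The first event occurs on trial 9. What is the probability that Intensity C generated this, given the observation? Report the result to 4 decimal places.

By Bayes' theorem, P(k | x) = π_k f_k(x) / Σ_j π_j f_j(x).
Component likelihoods at x = 9:
  L_A = 0.038289
  L_B = 0.0250282
  L_C = 0.00376803
Weight by the priors:
  π_A·L_A = 0.31 × 0.038289 = 0.0118696
  π_B·L_B = 0.17 × 0.0250282 = 0.0042548
  π_C·L_C = 0.52 × 0.00376803 = 0.00195937
Denominator: 0.0118696 + 0.0042548 + 0.00195937 = 0.0180838
So the posterior for Intensity C is 0.00195937 / 0.0180838 ≈ 0.1083.

0.1083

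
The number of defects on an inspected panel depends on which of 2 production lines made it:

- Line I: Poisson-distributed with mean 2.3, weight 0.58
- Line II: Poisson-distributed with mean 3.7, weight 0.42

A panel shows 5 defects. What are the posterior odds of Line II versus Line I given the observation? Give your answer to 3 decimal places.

Posterior odds = (π_i f_i(x)) / (π_j f_j(x)); the normalising sum cancels.
Poisson probabilities:
  f_I = e^(−2.3)·2.3^5/5! = 0.053775
  f_II = e^(−3.7)·3.7^5/5! = 0.142869
Posterior odds = (π_II·f_II) / (π_I·f_I) = (0.42·0.142869) / (0.58·0.053775) = 0.060005 / 0.0311895 ≈ 1.924

1.924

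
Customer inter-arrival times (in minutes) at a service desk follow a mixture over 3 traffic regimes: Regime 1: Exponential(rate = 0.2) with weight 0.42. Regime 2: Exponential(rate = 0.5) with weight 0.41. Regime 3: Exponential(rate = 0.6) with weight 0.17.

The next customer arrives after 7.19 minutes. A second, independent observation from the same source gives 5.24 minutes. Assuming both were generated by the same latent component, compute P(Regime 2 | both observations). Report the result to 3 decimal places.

Apply Bayes' rule: the posterior for each component is proportional to its prior times its likelihood at x.
Since both observations come from the same component, the likelihood for component k is f_k(x₁)·f_k(x₂).
  f_1 = [0.2·e^(−0.2·7.19) = 0.2·e^(−1.4380) = 0.0474804] × [0.0701277] = 0.00332969
  f_2 = [0.5·e^(−0.5·7.19) = 0.5·e^(−3.5950) = 0.0137303] × [0.0364014] = 0.000499804
  f_3 = [0.6·e^(−0.6·7.19) = 0.6·e^(−4.3140) = 0.00802795] × [0.025866] = 0.000207651
Weight by the priors:
  π_1·f_1 = 0.42 × 0.00332969 = 0.00139847
  π_2·f_2 = 0.41 × 0.000499804 = 0.00020492
  π_3·f_3 = 0.17 × 0.000207651 = 3.53007e-05
Normaliser: 0.00139847 + 0.00020492 + 3.53007e-05 = 0.00163869
P(Regime 2 | x₁, x₂) ≈ 0.125

0.125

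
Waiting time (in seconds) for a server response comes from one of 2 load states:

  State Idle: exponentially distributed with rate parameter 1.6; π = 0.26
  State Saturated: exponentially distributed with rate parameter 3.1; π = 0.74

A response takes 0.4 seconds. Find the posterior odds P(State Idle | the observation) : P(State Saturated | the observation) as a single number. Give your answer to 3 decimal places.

The posterior odds equal the prior odds times the likelihood ratio: (P(Z=i)/P(Z=j))·(f_i(x)/f_j(x)).
Evaluate each component's likelihood at the observed value:
  L_Idle = 1.6·e^(−1.6·0.4) = 1.6·e^(−0.6400) = 0.843668
  L_Saturated = 3.1·e^(−3.1·0.4) = 3.1·e^(−1.2400) = 0.897091
0.219354 / 0.663847 ≈ 0.330

0.330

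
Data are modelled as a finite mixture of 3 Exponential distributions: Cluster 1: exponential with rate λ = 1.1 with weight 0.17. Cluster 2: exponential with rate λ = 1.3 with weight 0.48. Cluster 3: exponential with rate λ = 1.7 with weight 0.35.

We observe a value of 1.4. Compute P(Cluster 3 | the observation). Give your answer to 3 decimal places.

0.281

The responsibility of component k is π_k f_k(x) divided by Σ_j π_j f_j(x).
Component likelihoods at x = 1.4:
  f_1 = 1.1·e^(−1.1·1.4) = 1.1·e^(−1.5400) = 0.235819
  f_2 = 1.3·e^(−1.3·1.4) = 1.3·e^(−1.8200) = 0.210633
  f_3 = 1.7·e^(−1.7·1.4) = 1.7·e^(−2.3800) = 0.157336
Weight by the priors:
  π_1·f_1 = 0.17 × 0.235819 = 0.0400893
  π_2·f_2 = 0.48 × 0.210633 = 0.101104
  π_3·f_3 = 0.35 × 0.157336 = 0.0550676
Denominator: 0.0400893 + 0.101104 + 0.0550676 = 0.196261
Responsibility of Cluster 3: 0.0550676 / 0.196261 ≈ 0.281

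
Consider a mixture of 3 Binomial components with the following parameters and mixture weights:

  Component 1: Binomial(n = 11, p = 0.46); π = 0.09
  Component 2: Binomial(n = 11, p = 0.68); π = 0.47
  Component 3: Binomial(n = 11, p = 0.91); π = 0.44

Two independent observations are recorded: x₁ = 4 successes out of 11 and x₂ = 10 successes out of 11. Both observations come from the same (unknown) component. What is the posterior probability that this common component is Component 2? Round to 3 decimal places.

Apply Bayes' rule: the posterior for each component is proportional to its prior times its likelihood at x.
Since both observations come from the same component, the likelihood for component k is f_k(x₁)·f_k(x₂).
  p_1 = [C(11,4)·0.46^4·0.54^7 = 330·0.0447746·0.0133893 = 0.197834] × [0.00251979] = 0.000498501
  p_2 = [C(11,4)·0.68^4·0.32^7 = 330·0.213814·0.000343597 = 0.0242437] × [0.0744101] = 0.00180398
  p_3 = [C(11,4)·0.91^4·0.09^7 = 330·0.68575·4.78297e-08 = 1.08237e-05] × [0.385522] = 4.17279e-06
Weight by the priors:
  π_1·p_1 = 0.09 × 0.000498501 = 4.48651e-05
  π_2·p_2 = 0.47 × 0.00180398 = 0.00084787
  π_3·p_3 = 0.44 × 4.17279e-06 = 1.83603e-06
Denominator: 4.48651e-05 + 0.00084787 + 1.83603e-06 = 0.000894571
P(Component 2 | x) = 0.00084787 / 0.000894571 ≈ 0.948

0.948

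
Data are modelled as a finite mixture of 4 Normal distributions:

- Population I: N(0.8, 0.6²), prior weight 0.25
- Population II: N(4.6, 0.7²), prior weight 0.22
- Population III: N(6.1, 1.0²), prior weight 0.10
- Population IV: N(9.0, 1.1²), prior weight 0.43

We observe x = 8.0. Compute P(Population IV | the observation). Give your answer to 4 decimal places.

0.9402

Apply Bayes' rule: the posterior for each component is proportional to its prior times its likelihood at x.
Component likelihoods at x = 8.0:
  f_I = 3.57731e-32
  f_II = 4.29447e-06
  f_III = 0.0656158
  f_IV = 0.239915
Weight by the priors:
  π_I·f_I = 0.25 × 3.57731e-32 = 8.94327e-33
  π_II·f_II = 0.22 × 4.29447e-06 = 9.44784e-07
  π_III·f_III = 0.10 × 0.0656158 = 0.00656158
  π_IV·f_IV = 0.43 × 0.239915 = 0.103163
Denominator: 8.94327e-33 + 9.44784e-07 + 0.00656158 + 0.103163 = 0.109726
So the posterior for Population IV is 0.103163 / 0.109726 ≈ 0.9402.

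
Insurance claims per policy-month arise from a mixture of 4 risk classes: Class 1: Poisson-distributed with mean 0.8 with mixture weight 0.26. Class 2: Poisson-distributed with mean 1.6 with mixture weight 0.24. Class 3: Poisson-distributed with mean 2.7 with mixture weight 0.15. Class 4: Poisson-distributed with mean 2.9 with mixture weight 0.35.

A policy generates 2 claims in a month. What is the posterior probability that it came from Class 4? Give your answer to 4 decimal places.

By Bayes' theorem, P(k | x) = π_k f_k(x) / Σ_j π_j f_j(x).
Component likelihoods at x = 2 claims:
  L_1 = 0.143785
  L_2 = 0.258428
  L_3 = 0.244964
  L_4 = 0.231373
Weight by the priors:
  π_1·L_1 = 0.26 × 0.143785 = 0.0373842
  π_2·L_2 = 0.24 × 0.258428 = 0.0620226
  π_3·L_3 = 0.15 × 0.244964 = 0.0367446
  π_4·L_4 = 0.35 × 0.231373 = 0.0809804
Denominator: 0.0373842 + 0.0620226 + 0.0367446 + 0.0809804 = 0.217132
Responsibility of Class 4: 0.0809804 / 0.217132 ≈ 0.3730

0.3730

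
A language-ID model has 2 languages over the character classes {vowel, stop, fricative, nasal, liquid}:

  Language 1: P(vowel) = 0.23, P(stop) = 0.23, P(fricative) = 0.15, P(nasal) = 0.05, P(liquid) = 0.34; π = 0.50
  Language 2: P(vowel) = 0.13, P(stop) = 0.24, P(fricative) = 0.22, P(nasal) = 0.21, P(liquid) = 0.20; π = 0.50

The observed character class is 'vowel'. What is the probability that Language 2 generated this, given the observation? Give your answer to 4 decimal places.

0.3611

The responsibility of component k is π_k f_k(x) divided by Σ_j π_j f_j(x).
Evaluate each component's likelihood at the observed value:
  p_1 = 0.23
  p_2 = 0.13
Multiply by the mixture weights:
  π_1·p_1 = 0.50 × 0.23 = 0.115
  π_2·p_2 = 0.50 × 0.13 = 0.065
Denominator: 0.115 + 0.065 = 0.18
So the posterior for Language 2 is 0.065 / 0.18 ≈ 0.3611.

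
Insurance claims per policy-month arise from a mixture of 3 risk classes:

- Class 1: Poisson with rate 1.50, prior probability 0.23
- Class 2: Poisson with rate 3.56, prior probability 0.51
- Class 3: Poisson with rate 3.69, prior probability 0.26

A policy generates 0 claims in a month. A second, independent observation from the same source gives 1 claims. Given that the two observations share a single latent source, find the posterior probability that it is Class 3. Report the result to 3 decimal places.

P(component k | x) = P(Z=k)·f_k(x) / marginal(x), where marginal(x) = Σ_j P(Z=j)·f_j(x).
Since both observations come from the same component, the likelihood for component k is f_k(x₁)·f_k(x₂).
  L_1 = [e^(−1.50)·1.50^0/0! = 0.22313] × [0.334695] = 0.0746806
  L_2 = [e^(−3.56)·3.56^0/0! = 0.0284388] × [0.101242] = 0.00287921
  L_3 = [e^(−3.69)·3.69^0/0! = 0.024972] × [0.0921467] = 0.00230109
Weight by the priors:
  P(Z=1)·L_1 = 0.23 × 0.0746806 = 0.0171765
  P(Z=2)·L_2 = 0.51 × 0.00287921 = 0.0014684
  P(Z=3)·L_3 = 0.26 × 0.00230109 = 0.000598283
Normaliser: 0.0171765 + 0.0014684 + 0.000598283 = 0.0192432
P(Class 3 | x) = 0.000598283 / 0.0192432 ≈ 0.031

0.031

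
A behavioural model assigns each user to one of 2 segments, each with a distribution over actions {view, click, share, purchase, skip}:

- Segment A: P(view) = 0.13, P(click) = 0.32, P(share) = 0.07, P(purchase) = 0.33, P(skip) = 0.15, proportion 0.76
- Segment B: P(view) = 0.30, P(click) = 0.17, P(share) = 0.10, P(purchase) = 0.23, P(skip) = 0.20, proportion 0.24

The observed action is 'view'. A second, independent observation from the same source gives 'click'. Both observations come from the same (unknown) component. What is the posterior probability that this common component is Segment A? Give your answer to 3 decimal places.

0.721

The responsibility of component k is w_k f_k(x) divided by Σ_j w_j f_j(x).
Since both observations come from the same component, the likelihood for component k is f_k(x₁)·f_k(x₂).
  L_A = [0.13] × [0.32] = 0.0416
  L_B = [0.3] × [0.17] = 0.051
Multiply by the mixture weights:
  w_A·L_A = 0.76 × 0.0416 = 0.031616
  w_B·L_B = 0.24 × 0.051 = 0.01224
Denominator: 0.031616 + 0.01224 = 0.043856
P(Segment A | x₁, x₂) = 0.031616 / 0.043856 ≈ 0.721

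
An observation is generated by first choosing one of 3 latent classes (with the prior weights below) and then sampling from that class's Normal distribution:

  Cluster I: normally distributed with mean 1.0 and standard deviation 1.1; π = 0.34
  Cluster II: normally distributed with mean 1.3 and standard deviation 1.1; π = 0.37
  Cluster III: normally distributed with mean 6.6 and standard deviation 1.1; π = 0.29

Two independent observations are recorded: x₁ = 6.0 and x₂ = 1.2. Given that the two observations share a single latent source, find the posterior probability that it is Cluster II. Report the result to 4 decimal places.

0.7638

By Bayes' theorem, P(k | x) = P(Z=k) f_k(x) / Σ_j P(Z=j) f_j(x).
Since both observations come from the same component, the likelihood for component k is f_k(x₁)·f_k(x₂).
  p_I = [1.18305e-05] × [0.356729] = 4.2203e-06
  p_II = [3.93762e-05] × [0.361179] = 1.42219e-05
  p_III = [0.312544] × [2.12055e-06] = 6.62766e-07
Prior × likelihood for each component:
  P(Z=I)·p_I = 0.34 × 4.2203e-06 = 1.4349e-06
  P(Z=II)·p_II = 0.37 × 1.42219e-05 = 5.2621e-06
  P(Z=III)·p_III = 0.29 × 6.62766e-07 = 1.92202e-07
Denominator: 1.4349e-06 + 5.2621e-06 + 1.92202e-07 = 6.8892e-06
P(Cluster II | x₁, x₂) ≈ 0.7638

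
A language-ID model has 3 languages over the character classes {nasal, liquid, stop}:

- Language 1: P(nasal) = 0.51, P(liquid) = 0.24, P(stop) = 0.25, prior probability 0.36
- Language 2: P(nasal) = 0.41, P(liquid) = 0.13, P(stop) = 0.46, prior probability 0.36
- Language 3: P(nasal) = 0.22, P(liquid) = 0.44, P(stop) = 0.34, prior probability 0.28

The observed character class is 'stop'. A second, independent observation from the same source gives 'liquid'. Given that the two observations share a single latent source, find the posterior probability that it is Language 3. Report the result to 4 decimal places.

0.4927

By Bayes' theorem, P(k | x) = π_k f_k(x) / Σ_j π_j f_j(x).
Since both observations come from the same component, the likelihood for component k is f_k(x₁)·f_k(x₂).
  L_1 = [0.25] × [0.24] = 0.06
  L_2 = [0.46] × [0.13] = 0.0598
  L_3 = [0.34] × [0.44] = 0.1496
Unnormalised posteriors:
  π_1·L_1 = 0.36 × 0.06 = 0.0216
  π_2·L_2 = 0.36 × 0.0598 = 0.021528
  π_3·L_3 = 0.28 × 0.1496 = 0.041888
Sum: 0.0216 + 0.021528 + 0.041888 = 0.085016
Responsibility of Language 3: 0.041888 / 0.085016 ≈ 0.4927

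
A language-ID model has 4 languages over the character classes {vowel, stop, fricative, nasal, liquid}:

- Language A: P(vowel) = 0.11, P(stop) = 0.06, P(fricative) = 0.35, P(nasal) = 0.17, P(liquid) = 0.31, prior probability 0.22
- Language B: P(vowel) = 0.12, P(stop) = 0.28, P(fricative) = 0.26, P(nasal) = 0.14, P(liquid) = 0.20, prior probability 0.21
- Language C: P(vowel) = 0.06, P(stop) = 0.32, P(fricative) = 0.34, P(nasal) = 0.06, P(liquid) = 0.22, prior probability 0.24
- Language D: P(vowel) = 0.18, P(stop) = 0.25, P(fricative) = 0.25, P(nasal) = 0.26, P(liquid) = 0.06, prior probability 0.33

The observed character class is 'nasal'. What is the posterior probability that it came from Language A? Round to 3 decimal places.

0.224

The responsibility of component k is π_k f_k(x) divided by Σ_j π_j f_j(x).
Component likelihoods at x = 'nasal':
  p_A = P(nasal | comp) = 0.17
  p_B = P(nasal | comp) = 0.14
  p_C = P(nasal | comp) = 0.06
  p_D = P(nasal | comp) = 0.26
Prior × likelihood for each component:
  π_A·p_A = 0.22 × 0.17 = 0.0374
  π_B·p_B = 0.21 × 0.14 = 0.0294
  π_C·p_C = 0.24 × 0.06 = 0.0144
  π_D·p_D = 0.33 × 0.26 = 0.0858
Marginal: 0.0374 + 0.0294 + 0.0144 + 0.0858 = 0.167
So the posterior for Language A is 0.0374 / 0.167 ≈ 0.224.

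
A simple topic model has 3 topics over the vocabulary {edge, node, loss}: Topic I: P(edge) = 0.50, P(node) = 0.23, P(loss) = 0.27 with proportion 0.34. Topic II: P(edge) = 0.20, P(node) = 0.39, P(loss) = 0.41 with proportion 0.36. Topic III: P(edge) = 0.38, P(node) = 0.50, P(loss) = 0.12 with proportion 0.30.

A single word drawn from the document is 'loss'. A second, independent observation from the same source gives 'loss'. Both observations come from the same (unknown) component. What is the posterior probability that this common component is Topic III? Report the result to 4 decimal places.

By Bayes' theorem, P(k | x) = π_k f_k(x) / Σ_j π_j f_j(x).
Since both observations come from the same component, the likelihood for component k is f_k(x₁)·f_k(x₂).
  p_I = [0.27] × [0.27] = 0.0729
  p_II = [0.41] × [0.41] = 0.1681
  p_III = [0.12] × [0.12] = 0.0144
Unnormalised posteriors:
  π_I·p_I = 0.34 × 0.0729 = 0.024786
  π_II·p_II = 0.36 × 0.1681 = 0.060516
  π_III·p_III = 0.30 × 0.0144 = 0.00432
Evidence: 0.024786 + 0.060516 + 0.00432 = 0.089622
So the posterior for Topic III is 0.00432 / 0.089622 ≈ 0.0482.

0.0482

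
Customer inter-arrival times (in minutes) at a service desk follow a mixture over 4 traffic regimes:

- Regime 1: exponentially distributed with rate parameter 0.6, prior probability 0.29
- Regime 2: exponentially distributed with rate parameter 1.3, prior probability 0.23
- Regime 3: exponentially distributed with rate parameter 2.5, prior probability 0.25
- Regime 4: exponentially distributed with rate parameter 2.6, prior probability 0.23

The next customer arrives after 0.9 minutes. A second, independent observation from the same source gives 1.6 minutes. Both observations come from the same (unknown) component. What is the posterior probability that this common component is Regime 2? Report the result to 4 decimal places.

The responsibility of component k is π_k f_k(x) divided by Σ_j π_j f_j(x).
Since both observations come from the same component, the likelihood for component k is f_k(x₁)·f_k(x₂).
  p_1 = [0.349649] × [0.229736] = 0.0803269
  p_2 = [0.403477] × [0.162409] = 0.0655284
  p_3 = [0.263498] × [0.0457891] = 0.0120653
  p_4 = [0.250452] × [0.0405797] = 0.0101632
Multiply by the mixture weights:
  π_1·p_1 = 0.29 × 0.0803269 = 0.0232948
  π_2·p_2 = 0.23 × 0.0655284 = 0.0150715
  π_3·p_3 = 0.25 × 0.0120653 = 0.00301633
  π_4·p_4 = 0.23 × 0.0101632 = 0.00233755
Sum: 0.0232948 + 0.0150715 + 0.00301633 + 0.00233755 = 0.0437202
Responsibility of Regime 2: 0.0150715 / 0.0437202 ≈ 0.3447

0.3447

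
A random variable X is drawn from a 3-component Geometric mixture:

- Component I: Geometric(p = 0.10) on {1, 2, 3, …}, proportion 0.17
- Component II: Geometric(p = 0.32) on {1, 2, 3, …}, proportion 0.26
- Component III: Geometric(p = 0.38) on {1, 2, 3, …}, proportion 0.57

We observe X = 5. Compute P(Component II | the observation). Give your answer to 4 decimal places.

Posterior ∝ prior × likelihood, so P(k | x) ∝ w_k f_k(x); normalise over all components.
Component likelihoods at x = 5:
  L_I = 0.10·(1−0.10)^4 = 0.10·0.6561 = 0.06561
  L_II = 0.32·(1−0.32)^4 = 0.32·0.213814 = 0.0684204
  L_III = 0.38·(1−0.38)^4 = 0.38·0.147763 = 0.0561501
Multiply by the mixture weights:
  w_I·L_I = 0.17 × 0.06561 = 0.0111537
  w_II·L_II = 0.26 × 0.0684204 = 0.0177893
  w_III·L_III = 0.57 × 0.0561501 = 0.0320055
Evidence: 0.0111537 + 0.0177893 + 0.0320055 = 0.0609485
So the posterior for Component II is 0.0177893 / 0.0609485 ≈ 0.2919.

0.2919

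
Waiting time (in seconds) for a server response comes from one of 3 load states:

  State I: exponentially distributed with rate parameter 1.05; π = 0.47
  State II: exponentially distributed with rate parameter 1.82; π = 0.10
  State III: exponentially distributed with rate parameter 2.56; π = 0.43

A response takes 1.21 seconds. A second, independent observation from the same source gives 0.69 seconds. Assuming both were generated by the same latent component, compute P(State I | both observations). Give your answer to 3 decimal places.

Apply Bayes' rule: the posterior for each component is proportional to its prior times its likelihood at x.
Since both observations come from the same component, the likelihood for component k is f_k(x₁)·f_k(x₂).
  p_I = [0.294726] × [0.508795] = 0.149955
  p_II = [0.201219] × [0.518423] = 0.104316
  p_III = [0.115603] × [0.437625] = 0.0505908
Weight by the priors:
  w_I·p_I = 0.47 × 0.149955 = 0.0704789
  w_II·p_II = 0.10 × 0.104316 = 0.0104316
  w_III·p_III = 0.43 × 0.0505908 = 0.021754
Denominator: 0.0704789 + 0.0104316 + 0.021754 = 0.102665
P(State I | x₁,x₂) = 0.0704789 / 0.102665 ≈ 0.686

0.686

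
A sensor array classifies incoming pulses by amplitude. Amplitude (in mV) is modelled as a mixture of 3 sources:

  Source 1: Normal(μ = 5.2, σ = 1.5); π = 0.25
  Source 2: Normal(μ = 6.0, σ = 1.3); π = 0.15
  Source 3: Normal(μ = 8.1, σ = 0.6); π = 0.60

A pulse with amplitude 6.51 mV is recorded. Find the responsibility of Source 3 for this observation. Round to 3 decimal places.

The responsibility of component k is P(Z=k) f_k(x) divided by Σ_j P(Z=j) f_j(x).
Normal densities:
  L_1 = 0.181634
  L_2 = 0.284149
  L_3 = 0.0198537
Multiply by the mixture weights:
  P(Z=1)·L_1 = 0.25 × 0.181634 = 0.0454086
  P(Z=2)·L_2 = 0.15 × 0.284149 = 0.0426224
  P(Z=3)·L_3 = 0.60 × 0.0198537 = 0.0119122
Marginal: 0.0454086 + 0.0426224 + 0.0119122 = 0.0999432
So the posterior for Source 3 is 0.0119122 / 0.0999432 ≈ 0.119.

0.119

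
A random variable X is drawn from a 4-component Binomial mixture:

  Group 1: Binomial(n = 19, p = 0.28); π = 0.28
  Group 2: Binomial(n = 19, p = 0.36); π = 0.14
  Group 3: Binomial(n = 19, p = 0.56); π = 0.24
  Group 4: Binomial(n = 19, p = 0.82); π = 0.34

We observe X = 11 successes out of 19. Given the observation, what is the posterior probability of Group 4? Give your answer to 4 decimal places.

The responsibility of component k is w_k f_k(x) divided by Σ_j w_j f_j(x).
Component likelihoods at x = 11 successes out of 19:
  L_1 = 0.00452706
  L_2 = 0.0280018
  L_3 = 0.180347
  L_4 = 0.00938752
Prior × likelihood for each component:
  w_1·L_1 = 0.28 × 0.00452706 = 0.00126758
  w_2·L_2 = 0.14 × 0.0280018 = 0.00392025
  w_3·L_3 = 0.24 × 0.180347 = 0.0432832
  w_4·L_4 = 0.34 × 0.00938752 = 0.00319176
Sum: 0.00126758 + 0.00392025 + 0.0432832 + 0.00319176 = 0.0516628
So the posterior for Group 4 is 0.00319176 / 0.0516628 ≈ 0.0618.

0.0618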